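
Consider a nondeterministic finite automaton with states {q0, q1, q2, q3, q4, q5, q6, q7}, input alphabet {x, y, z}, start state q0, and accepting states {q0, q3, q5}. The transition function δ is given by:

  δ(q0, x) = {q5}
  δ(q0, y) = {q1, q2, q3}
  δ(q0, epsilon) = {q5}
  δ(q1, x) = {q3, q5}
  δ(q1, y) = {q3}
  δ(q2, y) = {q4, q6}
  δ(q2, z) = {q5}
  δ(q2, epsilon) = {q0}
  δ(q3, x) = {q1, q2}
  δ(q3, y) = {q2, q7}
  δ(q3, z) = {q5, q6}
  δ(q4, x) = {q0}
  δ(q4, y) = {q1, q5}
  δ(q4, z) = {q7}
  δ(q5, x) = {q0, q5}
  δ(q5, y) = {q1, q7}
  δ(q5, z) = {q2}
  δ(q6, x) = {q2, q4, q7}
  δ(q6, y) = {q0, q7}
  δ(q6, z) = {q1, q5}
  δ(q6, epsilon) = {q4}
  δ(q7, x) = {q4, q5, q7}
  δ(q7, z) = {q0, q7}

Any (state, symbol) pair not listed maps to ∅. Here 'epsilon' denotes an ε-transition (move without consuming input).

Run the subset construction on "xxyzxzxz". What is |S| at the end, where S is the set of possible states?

4

Start: ε-closure({q0}) = {q0, q5}.
Read 'x': q0→{q5}, q5→{q0, q5}; now {q0, q5}.
Read 'x': q0→{q5}, q5→{q0, q5}; now {q0, q5}.
Read 'y': q0→{q1, q2, q3}, q5→{q1, q7}; union {q1, q2, q3, q7}; ε-closure = {q0, q1, q2, q3, q5, q7}.
Read 'z': q0→∅, q1→∅, q2→{q5}, q3→{q5, q6}, q5→{q2}, q7→{q0, q7}; union {q0, q2, q5, q6, q7}; ε-closure = {q0, q2, q4, q5, q6, q7}.
Read 'x': q0→{q5}, q2→∅, q4→{q0}, q5→{q0, q5}, q6→{q2, q4, q7}, q7→{q4, q5, q7}; now {q0, q2, q4, q5, q7}.
Read 'z': q0→∅, q2→{q5}, q4→{q7}, q5→{q2}, q7→{q0, q7}; now {q0, q2, q5, q7}.
Read 'x': q0→{q5}, q2→∅, q5→{q0, q5}, q7→{q4, q5, q7}; now {q0, q4, q5, q7}.
Read 'z': q0→∅, q4→{q7}, q5→{q2}, q7→{q0, q7}; union {q0, q2, q7}; ε-closure = {q0, q2, q5, q7}.
That set has 4 states.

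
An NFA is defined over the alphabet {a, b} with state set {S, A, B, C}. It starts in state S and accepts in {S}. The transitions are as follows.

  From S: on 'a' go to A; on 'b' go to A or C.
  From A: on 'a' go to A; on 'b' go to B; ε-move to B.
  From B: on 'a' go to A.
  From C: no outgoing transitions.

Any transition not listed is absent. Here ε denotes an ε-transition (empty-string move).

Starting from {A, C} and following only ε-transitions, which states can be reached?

{A, B, C}

Begin with {A, C}.
ε-move A → B; add B.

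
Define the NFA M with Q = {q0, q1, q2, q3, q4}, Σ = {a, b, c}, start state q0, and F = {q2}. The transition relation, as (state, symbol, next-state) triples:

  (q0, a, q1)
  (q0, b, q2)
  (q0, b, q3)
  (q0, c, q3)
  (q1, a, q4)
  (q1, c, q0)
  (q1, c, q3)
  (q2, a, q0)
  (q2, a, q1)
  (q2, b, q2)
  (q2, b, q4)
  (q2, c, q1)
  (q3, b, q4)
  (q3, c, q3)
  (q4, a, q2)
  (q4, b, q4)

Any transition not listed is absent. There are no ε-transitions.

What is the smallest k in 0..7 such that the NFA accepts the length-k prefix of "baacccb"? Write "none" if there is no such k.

Start in {q0}.
Read 'b': q0→{q2, q3}; now {q2, q3}.
None of the earlier sets intersect F, but {q2, q3} does.

1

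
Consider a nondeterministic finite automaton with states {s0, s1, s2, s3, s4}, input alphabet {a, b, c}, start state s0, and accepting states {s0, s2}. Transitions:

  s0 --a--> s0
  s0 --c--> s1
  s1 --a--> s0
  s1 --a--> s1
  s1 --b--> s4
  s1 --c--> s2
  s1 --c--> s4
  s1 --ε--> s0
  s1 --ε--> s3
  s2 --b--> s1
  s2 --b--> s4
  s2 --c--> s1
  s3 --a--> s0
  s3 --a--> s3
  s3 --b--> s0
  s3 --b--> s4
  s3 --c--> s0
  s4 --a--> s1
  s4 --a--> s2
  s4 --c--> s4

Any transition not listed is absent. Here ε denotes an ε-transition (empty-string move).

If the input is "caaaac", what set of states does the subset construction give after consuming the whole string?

{s0, s1, s2, s3, s4}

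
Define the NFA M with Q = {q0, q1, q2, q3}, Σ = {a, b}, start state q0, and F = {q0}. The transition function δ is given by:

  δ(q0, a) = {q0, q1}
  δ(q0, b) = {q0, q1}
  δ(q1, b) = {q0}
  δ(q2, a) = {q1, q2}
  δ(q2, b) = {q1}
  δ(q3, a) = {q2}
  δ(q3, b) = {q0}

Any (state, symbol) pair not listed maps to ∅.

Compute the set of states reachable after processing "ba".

{q0, q1}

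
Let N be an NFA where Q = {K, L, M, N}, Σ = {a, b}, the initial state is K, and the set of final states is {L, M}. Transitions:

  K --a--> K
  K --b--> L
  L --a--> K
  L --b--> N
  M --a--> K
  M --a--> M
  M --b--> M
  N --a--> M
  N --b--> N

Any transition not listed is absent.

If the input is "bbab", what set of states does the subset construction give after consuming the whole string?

Start in {K}.
Read 'b': {K} → {L}.
Read 'b': {L} → {N}.
Read 'a': {N} → {M}.
Read 'b': {M} → {M}.

{M}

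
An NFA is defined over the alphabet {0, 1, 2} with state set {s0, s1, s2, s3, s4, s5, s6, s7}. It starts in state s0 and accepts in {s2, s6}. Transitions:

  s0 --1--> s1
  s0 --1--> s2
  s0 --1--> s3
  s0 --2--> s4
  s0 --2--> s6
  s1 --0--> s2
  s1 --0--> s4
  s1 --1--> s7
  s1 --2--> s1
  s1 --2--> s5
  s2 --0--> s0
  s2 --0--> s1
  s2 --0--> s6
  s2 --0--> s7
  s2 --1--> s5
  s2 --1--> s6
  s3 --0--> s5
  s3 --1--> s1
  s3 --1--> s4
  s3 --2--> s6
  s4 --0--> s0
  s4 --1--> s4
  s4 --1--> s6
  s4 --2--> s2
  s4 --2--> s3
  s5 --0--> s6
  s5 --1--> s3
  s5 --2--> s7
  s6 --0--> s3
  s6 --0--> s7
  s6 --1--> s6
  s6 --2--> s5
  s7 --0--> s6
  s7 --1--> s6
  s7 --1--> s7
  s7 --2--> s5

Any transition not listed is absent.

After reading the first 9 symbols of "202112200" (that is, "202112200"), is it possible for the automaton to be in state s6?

Start in {s0}.
Read '2': {s0} → {s4, s6}.
Read '0': {s4, s6} → {s0, s3, s7}.
Read '2': {s0, s3, s7} → {s4, s5, s6}.
Read '1': {s4, s5, s6} → {s3, s4, s6}.
Read '1': {s3, s4, s6} → {s1, s4, s6}.
Read '2': {s1, s4, s6} → {s1, s2, s3, s5}.
Read '2': {s1, s2, s3, s5} → {s1, s5, s6, s7}.
Read '0': {s1, s5, s6, s7} → {s2, s3, s4, s6, s7}.
Read '0': {s2, s3, s4, s6, s7} → {s0, s1, s3, s5, s6, s7}.
State s6 is in {s0, s1, s3, s5, s6, s7}.

Yes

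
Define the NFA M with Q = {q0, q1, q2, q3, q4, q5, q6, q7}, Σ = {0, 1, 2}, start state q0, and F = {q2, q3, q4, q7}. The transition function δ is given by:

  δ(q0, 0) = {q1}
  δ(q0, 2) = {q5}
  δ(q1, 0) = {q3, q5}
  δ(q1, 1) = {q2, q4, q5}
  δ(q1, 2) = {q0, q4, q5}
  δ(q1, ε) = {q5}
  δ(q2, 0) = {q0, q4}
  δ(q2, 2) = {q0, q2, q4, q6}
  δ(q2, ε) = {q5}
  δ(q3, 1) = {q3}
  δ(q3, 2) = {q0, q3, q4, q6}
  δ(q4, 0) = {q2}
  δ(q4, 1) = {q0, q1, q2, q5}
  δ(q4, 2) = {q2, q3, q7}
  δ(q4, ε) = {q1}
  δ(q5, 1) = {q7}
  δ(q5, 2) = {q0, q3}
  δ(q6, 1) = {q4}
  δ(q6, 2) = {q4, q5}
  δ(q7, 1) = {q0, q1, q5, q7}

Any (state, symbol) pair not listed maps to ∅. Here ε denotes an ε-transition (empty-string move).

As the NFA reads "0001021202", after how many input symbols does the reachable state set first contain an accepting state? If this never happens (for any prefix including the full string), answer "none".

Start in {q0}.
Read '0': q0→{q1}; union {q1}; ε-closure = {q1, q5}.
Read '0': q1→{q3, q5}, q5→∅; now {q3, q5}.
None of the earlier sets intersect F, but {q3, q5} does.

2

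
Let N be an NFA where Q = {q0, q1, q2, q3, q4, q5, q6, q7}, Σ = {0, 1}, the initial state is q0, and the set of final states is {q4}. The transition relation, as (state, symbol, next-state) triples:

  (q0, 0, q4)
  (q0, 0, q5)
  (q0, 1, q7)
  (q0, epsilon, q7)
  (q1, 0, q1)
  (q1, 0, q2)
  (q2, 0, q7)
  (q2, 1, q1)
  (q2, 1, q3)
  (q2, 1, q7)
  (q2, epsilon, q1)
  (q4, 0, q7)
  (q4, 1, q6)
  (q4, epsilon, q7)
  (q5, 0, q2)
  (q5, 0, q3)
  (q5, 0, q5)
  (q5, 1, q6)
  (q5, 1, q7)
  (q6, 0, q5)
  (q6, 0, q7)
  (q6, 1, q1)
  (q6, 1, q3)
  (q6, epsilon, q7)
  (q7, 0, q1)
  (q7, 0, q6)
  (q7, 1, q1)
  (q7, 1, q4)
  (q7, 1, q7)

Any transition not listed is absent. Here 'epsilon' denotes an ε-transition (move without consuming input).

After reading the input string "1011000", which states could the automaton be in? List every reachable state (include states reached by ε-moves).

{q1, q2, q3, q5, q6, q7}

Start: ε-closure({q0}) = {q0, q7}.
Read '1': q0→{q7}, q7→{q1, q4, q7}; now {q1, q4, q7}.
Read '0': q1→{q1, q2}, q4→{q7}, q7→{q1, q6}; now {q1, q2, q6, q7}.
Read '1': q1→∅, q2→{q1, q3, q7}, q6→{q1, q3}, q7→{q1, q4, q7}; now {q1, q3, q4, q7}.
Read '1': q1→∅, q3→∅, q4→{q6}, q7→{q1, q4, q7}; now {q1, q4, q6, q7}.
Read '0': q1→{q1, q2}, q4→{q7}, q6→{q5, q7}, q7→{q1, q6}; now {q1, q2, q5, q6, q7}.
Read '0': q1→{q1, q2}, q2→{q7}, q5→{q2, q3, q5}, q6→{q5, q7}, q7→{q1, q6}; now {q1, q2, q3, q5, q6, q7}.
Read '0': q1→{q1, q2}, q2→{q7}, q3→∅, q5→{q2, q3, q5}, q6→{q5, q7}, q7→{q1, q6}; now {q1, q2, q3, q5, q6, q7}.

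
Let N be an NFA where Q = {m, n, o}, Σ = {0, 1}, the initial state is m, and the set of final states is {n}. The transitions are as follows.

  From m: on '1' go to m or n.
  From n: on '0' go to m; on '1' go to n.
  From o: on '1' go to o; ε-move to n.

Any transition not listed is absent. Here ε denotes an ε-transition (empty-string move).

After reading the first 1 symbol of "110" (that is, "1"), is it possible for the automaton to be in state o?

Start in {m}.
Read '1': {m} → {m, n}.
State o is not in {m, n}.

No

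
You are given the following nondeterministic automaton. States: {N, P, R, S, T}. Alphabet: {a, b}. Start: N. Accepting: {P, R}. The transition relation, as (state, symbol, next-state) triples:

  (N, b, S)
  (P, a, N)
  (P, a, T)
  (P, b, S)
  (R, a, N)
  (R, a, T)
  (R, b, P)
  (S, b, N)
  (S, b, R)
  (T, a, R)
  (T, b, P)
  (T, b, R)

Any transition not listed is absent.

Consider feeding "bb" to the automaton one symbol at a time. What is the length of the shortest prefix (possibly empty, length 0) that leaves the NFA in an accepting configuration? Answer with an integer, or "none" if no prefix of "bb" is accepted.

2

Start in {N}.
Read 'b': N→{S}; now {S}.
Read 'b': S→{N, R}; now {N, R}.
None of the earlier sets intersect F, but {N, R} does.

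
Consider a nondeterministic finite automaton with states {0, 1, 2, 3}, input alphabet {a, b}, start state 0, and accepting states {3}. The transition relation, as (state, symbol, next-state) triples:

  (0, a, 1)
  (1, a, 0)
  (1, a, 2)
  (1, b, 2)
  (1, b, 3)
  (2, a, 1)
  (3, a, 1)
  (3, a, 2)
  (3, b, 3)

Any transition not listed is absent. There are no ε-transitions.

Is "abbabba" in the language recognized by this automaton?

Start in {0}.
Read 'a': 0→{1}; now {1}.
Read 'b': 1→{2, 3}; now {2, 3}.
Read 'b': 2→∅, 3→{3}; now {3}.
Read 'a': 3→{1, 2}; now {1, 2}.
Read 'b': 1→{2, 3}, 2→∅; now {2, 3}.
Read 'b': 2→∅, 3→{3}; now {3}.
Read 'a': 3→{1, 2}; now {1, 2}.
The final set {1, 2} contains no accepting state.

No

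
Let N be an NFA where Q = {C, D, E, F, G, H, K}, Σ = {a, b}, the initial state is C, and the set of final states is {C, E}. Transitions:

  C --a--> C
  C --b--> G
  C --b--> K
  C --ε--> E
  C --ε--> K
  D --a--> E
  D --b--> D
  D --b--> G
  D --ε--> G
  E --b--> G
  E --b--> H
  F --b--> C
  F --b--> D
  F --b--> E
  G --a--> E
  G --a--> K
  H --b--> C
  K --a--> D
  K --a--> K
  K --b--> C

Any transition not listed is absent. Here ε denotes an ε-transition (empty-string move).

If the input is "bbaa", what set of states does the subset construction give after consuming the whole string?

Start: ε-closure({C}) = {C, E, K}.
Read 'b': {C, E, K} → {C, E, G, H, K}.
Read 'b': {C, E, G, H, K} → {C, E, G, H, K}.
Read 'a': {C, E, G, H, K} → {C, D, E, G, K}.
Read 'a': {C, D, E, G, K} → {C, D, E, G, K}.

{C, D, E, G, K}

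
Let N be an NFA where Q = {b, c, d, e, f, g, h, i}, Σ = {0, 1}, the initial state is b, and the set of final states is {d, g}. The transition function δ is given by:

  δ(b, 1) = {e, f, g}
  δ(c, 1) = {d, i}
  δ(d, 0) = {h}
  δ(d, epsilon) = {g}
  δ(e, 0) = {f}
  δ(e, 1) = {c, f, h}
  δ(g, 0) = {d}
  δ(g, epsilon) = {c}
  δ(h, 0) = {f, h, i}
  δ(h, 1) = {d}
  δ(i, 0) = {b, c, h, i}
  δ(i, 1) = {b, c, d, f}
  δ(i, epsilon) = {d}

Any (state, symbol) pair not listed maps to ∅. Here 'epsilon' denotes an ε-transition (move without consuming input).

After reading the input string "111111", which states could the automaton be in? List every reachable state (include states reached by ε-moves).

Start in {b}.
Read '1': b→{e, f, g}; union {e, f, g}; ε-closure = {c, e, f, g}.
Read '1': c→{d, i}, e→{c, f, h}, f→∅, g→∅; union {c, d, f, h, i}; ε-closure = {c, d, f, g, h, i}.
Read '1': c→{d, i}, d→∅, f→∅, g→∅, h→{d}, i→{b, c, d, f}; union {b, c, d, f, i}; ε-closure = {b, c, d, f, g, i}.
Read '1': b→{e, f, g}, c→{d, i}, d→∅, f→∅, g→∅, i→{b, c, d, f}; now {b, c, d, e, f, g, i}.
Read '1': b→{e, f, g}, c→{d, i}, d→∅, e→{c, f, h}, f→∅, g→∅, i→{b, c, d, f}; now {b, c, d, e, f, g, h, i}.
Read '1': b→{e, f, g}, c→{d, i}, d→∅, e→{c, f, h}, f→∅, g→∅, h→{d}, i→{b, c, d, f}; now {b, c, d, e, f, g, h, i}.

{b, c, d, e, f, g, h, i}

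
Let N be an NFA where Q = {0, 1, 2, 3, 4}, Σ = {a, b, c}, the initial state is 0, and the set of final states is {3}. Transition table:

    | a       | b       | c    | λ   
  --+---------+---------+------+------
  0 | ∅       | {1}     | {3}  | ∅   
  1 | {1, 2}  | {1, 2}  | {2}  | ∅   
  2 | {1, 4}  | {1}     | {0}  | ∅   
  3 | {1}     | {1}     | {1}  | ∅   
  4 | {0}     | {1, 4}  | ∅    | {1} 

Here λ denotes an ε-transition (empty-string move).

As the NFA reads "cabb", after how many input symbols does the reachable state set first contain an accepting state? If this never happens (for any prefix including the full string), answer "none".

Start in {0}.
Read 'c': {0} → {3}.
None of the earlier sets intersect F, but {3} does.

1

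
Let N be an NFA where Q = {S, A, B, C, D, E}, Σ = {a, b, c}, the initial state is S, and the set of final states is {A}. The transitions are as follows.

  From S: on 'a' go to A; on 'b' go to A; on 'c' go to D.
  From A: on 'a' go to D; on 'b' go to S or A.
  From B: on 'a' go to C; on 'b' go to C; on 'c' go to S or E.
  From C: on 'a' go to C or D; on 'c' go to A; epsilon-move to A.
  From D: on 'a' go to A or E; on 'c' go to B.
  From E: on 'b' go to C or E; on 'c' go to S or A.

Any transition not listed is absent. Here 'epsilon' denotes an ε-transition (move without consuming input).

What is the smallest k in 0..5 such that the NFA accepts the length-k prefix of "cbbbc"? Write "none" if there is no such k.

Start in {S}.
Read 'c': {S} → {D}.
Read 'b': {D} → ∅.
The set is empty and remains empty for the remaining 3 symbols.
No reachable set along the way intersects F.

none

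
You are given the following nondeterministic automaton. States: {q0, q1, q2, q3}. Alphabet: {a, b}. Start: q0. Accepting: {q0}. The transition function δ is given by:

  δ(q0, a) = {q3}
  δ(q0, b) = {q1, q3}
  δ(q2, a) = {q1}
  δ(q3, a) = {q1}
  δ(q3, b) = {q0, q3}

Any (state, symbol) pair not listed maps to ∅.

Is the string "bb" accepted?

Start in {q0}.
Read 'b': {q0} → {q1, q3}.
Read 'b': {q1, q3} → {q0, q3}.
The final set {q0, q3} contains the accepting state q0.

Yes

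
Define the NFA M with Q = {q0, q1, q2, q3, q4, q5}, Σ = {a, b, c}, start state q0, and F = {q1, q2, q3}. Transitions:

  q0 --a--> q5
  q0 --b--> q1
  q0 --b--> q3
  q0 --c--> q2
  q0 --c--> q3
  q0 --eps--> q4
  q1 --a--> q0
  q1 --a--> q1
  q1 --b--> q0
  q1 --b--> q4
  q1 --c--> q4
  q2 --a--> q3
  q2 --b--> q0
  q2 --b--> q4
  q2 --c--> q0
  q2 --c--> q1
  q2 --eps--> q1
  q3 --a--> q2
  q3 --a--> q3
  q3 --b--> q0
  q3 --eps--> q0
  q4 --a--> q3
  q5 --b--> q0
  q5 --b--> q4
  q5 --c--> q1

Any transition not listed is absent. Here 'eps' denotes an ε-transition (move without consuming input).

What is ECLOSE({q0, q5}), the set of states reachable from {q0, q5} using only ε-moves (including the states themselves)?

{q0, q4, q5}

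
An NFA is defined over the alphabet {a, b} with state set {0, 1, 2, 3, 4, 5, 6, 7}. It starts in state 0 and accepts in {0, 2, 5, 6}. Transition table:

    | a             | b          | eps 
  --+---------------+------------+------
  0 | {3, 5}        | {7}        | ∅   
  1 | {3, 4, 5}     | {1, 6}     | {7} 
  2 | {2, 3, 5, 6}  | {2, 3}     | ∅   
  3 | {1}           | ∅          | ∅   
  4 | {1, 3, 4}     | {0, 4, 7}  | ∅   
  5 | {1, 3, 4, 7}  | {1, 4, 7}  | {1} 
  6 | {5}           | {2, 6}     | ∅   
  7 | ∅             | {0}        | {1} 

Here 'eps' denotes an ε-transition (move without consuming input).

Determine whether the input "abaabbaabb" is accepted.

Yes

Start in {0}.
Read 'a': 0→{3, 5}; union {3, 5}; ε-closure = {1, 3, 5, 7}.
Read 'b': 1→{1, 6}, 3→∅, 5→{1, 4, 7}, 7→{0}; now {0, 1, 4, 6, 7}.
Read 'a': 0→{3, 5}, 1→{3, 4, 5}, 4→{1, 3, 4}, 6→{5}, 7→∅; union {1, 3, 4, 5}; ε-closure = {1, 3, 4, 5, 7}.
Read 'a': 1→{3, 4, 5}, 3→{1}, 4→{1, 3, 4}, 5→{1, 3, 4, 7}, 7→∅; now {1, 3, 4, 5, 7}.
Read 'b': 1→{1, 6}, 3→∅, 4→{0, 4, 7}, 5→{1, 4, 7}, 7→{0}; now {0, 1, 4, 6, 7}.
Read 'b': 0→{7}, 1→{1, 6}, 4→{0, 4, 7}, 6→{2, 6}, 7→{0}; now {0, 1, 2, 4, 6, 7}.
Read 'a': 0→{3, 5}, 1→{3, 4, 5}, 2→{2, 3, 5, 6}, 4→{1, 3, 4}, 6→{5}, 7→∅; union {1, 2, 3, 4, 5, 6}; ε-closure = {1, 2, 3, 4, 5, 6, 7}.
Read 'a': 1→{3, 4, 5}, 2→{2, 3, 5, 6}, 3→{1}, 4→{1, 3, 4}, 5→{1, 3, 4, 7}, 6→{5}, 7→∅; now {1, 2, 3, 4, 5, 6, 7}.
Read 'b': 1→{1, 6}, 2→{2, 3}, 3→∅, 4→{0, 4, 7}, 5→{1, 4, 7}, 6→{2, 6}, 7→{0}; now {0, 1, 2, 3, 4, 6, 7}.
Read 'b': 0→{7}, 1→{1, 6}, 2→{2, 3}, 3→∅, 4→{0, 4, 7}, 6→{2, 6}, 7→{0}; now {0, 1, 2, 3, 4, 6, 7}.
The final set {0, 1, 2, 3, 4, 6, 7} contains the accepting states 0, 2, 6.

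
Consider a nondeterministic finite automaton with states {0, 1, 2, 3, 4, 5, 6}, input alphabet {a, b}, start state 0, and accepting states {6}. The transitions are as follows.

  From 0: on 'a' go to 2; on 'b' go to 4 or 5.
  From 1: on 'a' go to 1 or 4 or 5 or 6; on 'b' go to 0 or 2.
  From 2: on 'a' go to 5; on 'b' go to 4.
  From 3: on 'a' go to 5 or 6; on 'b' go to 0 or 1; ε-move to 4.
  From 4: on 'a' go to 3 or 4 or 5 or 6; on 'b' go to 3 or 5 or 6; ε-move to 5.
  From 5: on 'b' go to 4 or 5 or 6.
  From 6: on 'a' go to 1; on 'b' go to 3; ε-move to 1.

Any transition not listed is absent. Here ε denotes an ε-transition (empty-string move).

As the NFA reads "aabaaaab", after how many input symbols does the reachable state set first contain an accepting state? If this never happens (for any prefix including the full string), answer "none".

3

Start in {0}.
Read 'a': {0} → {2}.
Read 'a': {2} → {5}.
Read 'b': {5} → {1, 4, 5, 6}.
None of the earlier sets intersect F, but {1, 4, 5, 6} does.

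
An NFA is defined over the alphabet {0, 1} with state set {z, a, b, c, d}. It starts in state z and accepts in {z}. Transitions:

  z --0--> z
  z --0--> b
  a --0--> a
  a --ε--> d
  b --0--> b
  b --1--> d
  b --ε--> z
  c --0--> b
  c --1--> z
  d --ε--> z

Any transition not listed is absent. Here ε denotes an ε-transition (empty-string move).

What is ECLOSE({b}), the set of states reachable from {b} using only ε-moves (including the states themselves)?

Begin with {b}.
ε-move b → z; add z.

{z, b}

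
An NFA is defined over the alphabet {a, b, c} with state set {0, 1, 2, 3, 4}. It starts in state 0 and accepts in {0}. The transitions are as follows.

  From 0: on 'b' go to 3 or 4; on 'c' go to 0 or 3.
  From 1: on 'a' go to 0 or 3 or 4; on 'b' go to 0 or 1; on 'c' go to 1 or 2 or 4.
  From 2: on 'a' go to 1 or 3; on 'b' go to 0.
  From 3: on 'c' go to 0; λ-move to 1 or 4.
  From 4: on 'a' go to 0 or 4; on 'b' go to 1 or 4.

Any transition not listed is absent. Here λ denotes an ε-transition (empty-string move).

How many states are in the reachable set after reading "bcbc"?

5

Start in {0}.
Read 'b': 0→{3, 4}; union {3, 4}; ε-closure = {1, 3, 4}.
Read 'c': 1→{1, 2, 4}, 3→{0}, 4→∅; now {0, 1, 2, 4}.
Read 'b': 0→{3, 4}, 1→{0, 1}, 2→{0}, 4→{1, 4}; now {0, 1, 3, 4}.
Read 'c': 0→{0, 3}, 1→{1, 2, 4}, 3→{0}, 4→∅; now {0, 1, 2, 3, 4}.
That set has 5 states.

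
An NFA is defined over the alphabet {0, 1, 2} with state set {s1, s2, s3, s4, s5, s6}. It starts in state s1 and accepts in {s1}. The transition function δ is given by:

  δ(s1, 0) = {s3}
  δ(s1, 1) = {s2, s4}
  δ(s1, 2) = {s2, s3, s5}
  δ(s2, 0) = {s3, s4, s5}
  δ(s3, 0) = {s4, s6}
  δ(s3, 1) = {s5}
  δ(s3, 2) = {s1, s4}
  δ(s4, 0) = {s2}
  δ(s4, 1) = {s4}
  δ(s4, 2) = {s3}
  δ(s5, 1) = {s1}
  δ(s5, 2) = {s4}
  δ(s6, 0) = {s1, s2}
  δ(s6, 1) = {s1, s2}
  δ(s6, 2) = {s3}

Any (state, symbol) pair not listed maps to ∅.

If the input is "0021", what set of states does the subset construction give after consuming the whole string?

{s5}

Start in {s1}.
Read '0': s1→{s3}; now {s3}.
Read '0': s3→{s4, s6}; now {s4, s6}.
Read '2': s4→{s3}, s6→{s3}; now {s3}.
Read '1': s3→{s5}; now {s5}.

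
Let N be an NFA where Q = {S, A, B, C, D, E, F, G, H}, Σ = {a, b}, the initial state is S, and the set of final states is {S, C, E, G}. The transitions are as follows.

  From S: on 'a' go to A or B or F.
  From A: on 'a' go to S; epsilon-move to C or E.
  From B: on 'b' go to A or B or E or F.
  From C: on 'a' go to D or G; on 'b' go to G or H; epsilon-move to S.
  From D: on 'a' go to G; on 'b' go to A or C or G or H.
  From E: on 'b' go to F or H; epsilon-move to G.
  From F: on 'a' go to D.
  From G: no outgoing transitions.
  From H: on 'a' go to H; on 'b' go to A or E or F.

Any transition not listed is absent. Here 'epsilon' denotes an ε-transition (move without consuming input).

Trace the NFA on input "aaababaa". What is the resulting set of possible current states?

{S, A, B, C, D, E, F, G, H}

Start in {S}.
Read 'a': {S} → {S, A, B, C, E, F, G}.
Read 'a': {S, A, B, C, E, F, G} → {S, A, B, C, D, E, F, G}.
Read 'a': {S, A, B, C, D, E, F, G} → {S, A, B, C, D, E, F, G}.
Read 'b': {S, A, B, C, D, E, F, G} → {S, A, B, C, E, F, G, H}.
Read 'a': {S, A, B, C, E, F, G, H} → {S, A, B, C, D, E, F, G, H}.
Read 'b': {S, A, B, C, D, E, F, G, H} → {S, A, B, C, E, F, G, H}.
Read 'a': {S, A, B, C, E, F, G, H} → {S, A, B, C, D, E, F, G, H}.
Read 'a': {S, A, B, C, D, E, F, G, H} → {S, A, B, C, D, E, F, G, H}.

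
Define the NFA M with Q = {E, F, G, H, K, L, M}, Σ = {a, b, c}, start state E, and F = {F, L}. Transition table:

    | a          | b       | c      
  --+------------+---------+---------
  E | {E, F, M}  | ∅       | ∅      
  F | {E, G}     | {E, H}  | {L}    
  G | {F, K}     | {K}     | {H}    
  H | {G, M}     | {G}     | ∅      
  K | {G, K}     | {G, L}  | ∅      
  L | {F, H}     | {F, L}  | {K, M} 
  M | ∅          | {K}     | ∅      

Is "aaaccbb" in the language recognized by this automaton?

Start in {E}.
Read 'a': E→{E, F, M}; now {E, F, M}.
Read 'a': E→{E, F, M}, F→{E, G}, M→∅; now {E, F, G, M}.
Read 'a': E→{E, F, M}, F→{E, G}, G→{F, K}, M→∅; now {E, F, G, K, M}.
Read 'c': E→∅, F→{L}, G→{H}, K→∅, M→∅; now {H, L}.
Read 'c': H→∅, L→{K, M}; now {K, M}.
Read 'b': K→{G, L}, M→{K}; now {G, K, L}.
Read 'b': G→{K}, K→{G, L}, L→{F, L}; now {F, G, K, L}.
The final set {F, G, K, L} contains the accepting states F, L.

Yes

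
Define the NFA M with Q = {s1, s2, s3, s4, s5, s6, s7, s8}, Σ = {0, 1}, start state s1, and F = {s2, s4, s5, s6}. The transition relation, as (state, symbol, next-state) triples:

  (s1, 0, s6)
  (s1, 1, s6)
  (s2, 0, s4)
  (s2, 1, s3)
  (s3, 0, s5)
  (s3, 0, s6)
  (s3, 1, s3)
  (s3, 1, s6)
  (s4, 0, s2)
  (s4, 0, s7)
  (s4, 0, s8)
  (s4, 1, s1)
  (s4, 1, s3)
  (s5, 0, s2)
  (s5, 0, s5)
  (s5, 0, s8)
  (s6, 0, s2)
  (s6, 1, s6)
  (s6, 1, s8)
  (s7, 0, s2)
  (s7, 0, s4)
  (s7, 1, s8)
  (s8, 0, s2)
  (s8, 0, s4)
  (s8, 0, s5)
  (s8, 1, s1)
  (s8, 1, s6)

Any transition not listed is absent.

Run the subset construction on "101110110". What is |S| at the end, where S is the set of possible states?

Start in {s1}.
Read '1': s1→{s6}; now {s6}.
Read '0': s6→{s2}; now {s2}.
Read '1': s2→{s3}; now {s3}.
Read '1': s3→{s3, s6}; now {s3, s6}.
Read '1': s3→{s3, s6}, s6→{s6, s8}; now {s3, s6, s8}.
Read '0': s3→{s5, s6}, s6→{s2}, s8→{s2, s4, s5}; now {s2, s4, s5, s6}.
Read '1': s2→{s3}, s4→{s1, s3}, s5→∅, s6→{s6, s8}; now {s1, s3, s6, s8}.
Read '1': s1→{s6}, s3→{s3, s6}, s6→{s6, s8}, s8→{s1, s6}; now {s1, s3, s6, s8}.
Read '0': s1→{s6}, s3→{s5, s6}, s6→{s2}, s8→{s2, s4, s5}; now {s2, s4, s5, s6}.
That set has 4 states.

4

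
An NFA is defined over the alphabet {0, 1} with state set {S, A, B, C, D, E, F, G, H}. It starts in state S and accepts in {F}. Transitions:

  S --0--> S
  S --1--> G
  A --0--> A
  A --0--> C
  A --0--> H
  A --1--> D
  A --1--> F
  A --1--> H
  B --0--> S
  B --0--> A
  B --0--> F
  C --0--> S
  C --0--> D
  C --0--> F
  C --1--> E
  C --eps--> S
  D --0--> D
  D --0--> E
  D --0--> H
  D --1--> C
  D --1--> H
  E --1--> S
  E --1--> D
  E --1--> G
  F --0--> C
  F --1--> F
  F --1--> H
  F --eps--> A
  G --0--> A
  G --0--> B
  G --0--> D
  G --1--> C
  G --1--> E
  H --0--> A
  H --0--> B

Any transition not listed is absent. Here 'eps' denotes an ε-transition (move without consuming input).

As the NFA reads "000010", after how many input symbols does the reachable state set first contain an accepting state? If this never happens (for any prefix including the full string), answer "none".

none

Start in {S}.
Read '0': {S} → {S}.
Read '0': {S} → {S}.
Read '0': {S} → {S}.
Read '0': {S} → {S}.
Read '1': {S} → {G}.
Read '0': {G} → {A, B, D}.
No reachable set along the way intersects F.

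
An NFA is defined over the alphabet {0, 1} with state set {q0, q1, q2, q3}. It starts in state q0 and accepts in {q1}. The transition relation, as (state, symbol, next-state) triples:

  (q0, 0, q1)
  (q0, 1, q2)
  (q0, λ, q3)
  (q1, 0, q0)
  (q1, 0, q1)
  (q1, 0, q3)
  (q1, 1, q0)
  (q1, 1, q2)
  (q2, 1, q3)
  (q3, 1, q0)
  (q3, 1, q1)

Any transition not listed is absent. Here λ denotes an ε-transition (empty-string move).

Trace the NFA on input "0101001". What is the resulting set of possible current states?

Start: ε-closure({q0}) = {q0, q3}.
Read '0': q0→{q1}, q3→∅; now {q1}.
Read '1': q1→{q0, q2}; union {q0, q2}; ε-closure = {q0, q2, q3}.
Read '0': q0→{q1}, q2→∅, q3→∅; now {q1}.
Read '1': q1→{q0, q2}; union {q0, q2}; ε-closure = {q0, q2, q3}.
Read '0': q0→{q1}, q2→∅, q3→∅; now {q1}.
Read '0': q1→{q0, q1, q3}; now {q0, q1, q3}.
Read '1': q0→{q2}, q1→{q0, q2}, q3→{q0, q1}; union {q0, q1, q2}; ε-closure = {q0, q1, q2, q3}.

{q0, q1, q2, q3}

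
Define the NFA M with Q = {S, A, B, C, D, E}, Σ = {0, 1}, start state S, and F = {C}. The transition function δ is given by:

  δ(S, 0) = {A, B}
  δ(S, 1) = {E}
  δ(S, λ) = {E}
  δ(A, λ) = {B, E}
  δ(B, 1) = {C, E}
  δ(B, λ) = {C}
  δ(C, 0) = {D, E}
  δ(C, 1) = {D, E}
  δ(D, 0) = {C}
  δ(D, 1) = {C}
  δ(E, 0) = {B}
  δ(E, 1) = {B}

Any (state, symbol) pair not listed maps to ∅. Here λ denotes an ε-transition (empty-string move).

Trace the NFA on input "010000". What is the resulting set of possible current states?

Start: ε-closure({S}) = {S, E}.
Read '0': S→{A, B}, E→{B}; union {A, B}; ε-closure = {A, B, C, E}.
Read '1': A→∅, B→{C, E}, C→{D, E}, E→{B}; now {B, C, D, E}.
Read '0': B→∅, C→{D, E}, D→{C}, E→{B}; now {B, C, D, E}.
Read '0': B→∅, C→{D, E}, D→{C}, E→{B}; now {B, C, D, E}.
Read '0': B→∅, C→{D, E}, D→{C}, E→{B}; now {B, C, D, E}.
Read '0': B→∅, C→{D, E}, D→{C}, E→{B}; now {B, C, D, E}.

{B, C, D, E}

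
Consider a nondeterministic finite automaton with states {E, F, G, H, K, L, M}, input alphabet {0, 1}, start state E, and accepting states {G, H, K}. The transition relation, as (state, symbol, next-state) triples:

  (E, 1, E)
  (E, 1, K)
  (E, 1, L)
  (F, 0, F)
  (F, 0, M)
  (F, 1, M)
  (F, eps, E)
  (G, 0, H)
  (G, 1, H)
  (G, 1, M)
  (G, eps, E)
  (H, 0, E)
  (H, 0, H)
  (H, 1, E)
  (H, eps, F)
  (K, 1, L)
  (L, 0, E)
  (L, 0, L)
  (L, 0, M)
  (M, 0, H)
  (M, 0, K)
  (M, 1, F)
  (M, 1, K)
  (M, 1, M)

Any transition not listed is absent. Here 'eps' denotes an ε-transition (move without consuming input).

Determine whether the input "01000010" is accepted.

Start in {E}.
Read '0': {E} → ∅.
The set is empty and remains empty for the remaining 7 symbols.
The final set ∅ contains no accepting state.

No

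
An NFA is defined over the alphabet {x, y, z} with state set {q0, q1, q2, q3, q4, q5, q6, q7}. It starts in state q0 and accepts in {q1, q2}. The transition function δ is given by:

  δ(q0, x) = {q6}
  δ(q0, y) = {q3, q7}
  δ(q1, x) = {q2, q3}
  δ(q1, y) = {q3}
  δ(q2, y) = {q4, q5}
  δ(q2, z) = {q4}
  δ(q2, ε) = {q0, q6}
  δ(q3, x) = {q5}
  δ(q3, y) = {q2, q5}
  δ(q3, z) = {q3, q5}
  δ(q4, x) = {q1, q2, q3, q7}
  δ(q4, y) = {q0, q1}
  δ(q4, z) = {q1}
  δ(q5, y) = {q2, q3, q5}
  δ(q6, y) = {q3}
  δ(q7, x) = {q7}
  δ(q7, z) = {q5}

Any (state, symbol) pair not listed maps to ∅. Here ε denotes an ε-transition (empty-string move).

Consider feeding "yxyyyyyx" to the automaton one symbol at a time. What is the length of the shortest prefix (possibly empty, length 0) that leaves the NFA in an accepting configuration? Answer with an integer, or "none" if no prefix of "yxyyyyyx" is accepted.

Start in {q0}.
Read 'y': {q0} → {q3, q7}.
Read 'x': {q3, q7} → {q5, q7}.
Read 'y': {q5, q7} → {q0, q2, q3, q5, q6}.
None of the earlier sets intersect F, but {q0, q2, q3, q5, q6} does.

3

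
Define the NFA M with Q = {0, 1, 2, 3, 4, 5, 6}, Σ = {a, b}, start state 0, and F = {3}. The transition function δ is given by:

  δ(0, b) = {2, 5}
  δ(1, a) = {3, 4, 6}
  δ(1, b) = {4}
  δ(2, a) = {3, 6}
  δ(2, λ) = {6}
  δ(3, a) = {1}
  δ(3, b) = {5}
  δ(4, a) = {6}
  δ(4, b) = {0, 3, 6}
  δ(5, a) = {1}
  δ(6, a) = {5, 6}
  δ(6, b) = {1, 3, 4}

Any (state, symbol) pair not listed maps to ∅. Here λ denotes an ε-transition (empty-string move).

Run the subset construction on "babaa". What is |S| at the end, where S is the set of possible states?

5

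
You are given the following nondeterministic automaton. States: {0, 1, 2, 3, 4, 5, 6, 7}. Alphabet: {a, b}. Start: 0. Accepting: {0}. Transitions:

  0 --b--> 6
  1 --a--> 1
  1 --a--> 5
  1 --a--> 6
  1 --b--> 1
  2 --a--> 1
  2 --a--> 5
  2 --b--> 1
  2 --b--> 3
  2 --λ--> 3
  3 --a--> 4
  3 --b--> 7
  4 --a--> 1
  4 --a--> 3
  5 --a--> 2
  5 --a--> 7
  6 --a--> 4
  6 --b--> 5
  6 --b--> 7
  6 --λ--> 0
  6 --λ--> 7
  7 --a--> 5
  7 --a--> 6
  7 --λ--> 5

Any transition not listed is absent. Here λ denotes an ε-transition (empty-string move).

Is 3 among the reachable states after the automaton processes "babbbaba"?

Start in {0}.
Read 'b': 0→{6}; union {6}; ε-closure = {0, 5, 6, 7}.
Read 'a': 0→∅, 5→{2, 7}, 6→{4}, 7→{5, 6}; union {2, 4, 5, 6, 7}; ε-closure = {0, 2, 3, 4, 5, 6, 7}.
Read 'b': 0→{6}, 2→{1, 3}, 3→{7}, 4→∅, 5→∅, 6→{5, 7}, 7→∅; union {1, 3, 5, 6, 7}; ε-closure = {0, 1, 3, 5, 6, 7}.
Read 'b': 0→{6}, 1→{1}, 3→{7}, 5→∅, 6→{5, 7}, 7→∅; union {1, 5, 6, 7}; ε-closure = {0, 1, 5, 6, 7}.
Read 'b': 0→{6}, 1→{1}, 5→∅, 6→{5, 7}, 7→∅; union {1, 5, 6, 7}; ε-closure = {0, 1, 5, 6, 7}.
Read 'a': 0→∅, 1→{1, 5, 6}, 5→{2, 7}, 6→{4}, 7→{5, 6}; union {1, 2, 4, 5, 6, 7}; ε-closure = {0, 1, 2, 3, 4, 5, 6, 7}.
Read 'b': 0→{6}, 1→{1}, 2→{1, 3}, 3→{7}, 4→∅, 5→∅, 6→{5, 7}, 7→∅; union {1, 3, 5, 6, 7}; ε-closure = {0, 1, 3, 5, 6, 7}.
Read 'a': 0→∅, 1→{1, 5, 6}, 3→{4}, 5→{2, 7}, 6→{4}, 7→{5, 6}; union {1, 2, 4, 5, 6, 7}; ε-closure = {0, 1, 2, 3, 4, 5, 6, 7}.
State 3 is in {0, 1, 2, 3, 4, 5, 6, 7}.

Yes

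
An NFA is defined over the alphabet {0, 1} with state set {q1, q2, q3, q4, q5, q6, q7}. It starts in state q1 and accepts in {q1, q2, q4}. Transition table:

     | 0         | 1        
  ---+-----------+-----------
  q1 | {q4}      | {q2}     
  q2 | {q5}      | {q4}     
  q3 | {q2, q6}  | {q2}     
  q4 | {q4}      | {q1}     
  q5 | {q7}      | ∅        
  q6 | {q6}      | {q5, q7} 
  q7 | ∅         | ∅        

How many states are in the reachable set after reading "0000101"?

1

Start in {q1}.
Read '0': {q1} → {q4}.
Read '0': {q4} → {q4}.
Read '0': {q4} → {q4}.
Read '0': {q4} → {q4}.
Read '1': {q4} → {q1}.
Read '0': {q1} → {q4}.
Read '1': {q4} → {q1}.
That set has 1 state.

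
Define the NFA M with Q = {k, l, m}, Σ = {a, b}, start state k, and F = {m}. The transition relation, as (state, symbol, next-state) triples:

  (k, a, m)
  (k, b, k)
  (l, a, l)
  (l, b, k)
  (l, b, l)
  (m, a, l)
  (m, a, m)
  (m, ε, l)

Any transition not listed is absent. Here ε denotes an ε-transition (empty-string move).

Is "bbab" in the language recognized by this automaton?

Start in {k}.
Read 'b': {k} → {k}.
Read 'b': {k} → {k}.
Read 'a': {k} → {l, m}.
Read 'b': {l, m} → {k, l}.
The final set {k, l} contains no accepting state.

No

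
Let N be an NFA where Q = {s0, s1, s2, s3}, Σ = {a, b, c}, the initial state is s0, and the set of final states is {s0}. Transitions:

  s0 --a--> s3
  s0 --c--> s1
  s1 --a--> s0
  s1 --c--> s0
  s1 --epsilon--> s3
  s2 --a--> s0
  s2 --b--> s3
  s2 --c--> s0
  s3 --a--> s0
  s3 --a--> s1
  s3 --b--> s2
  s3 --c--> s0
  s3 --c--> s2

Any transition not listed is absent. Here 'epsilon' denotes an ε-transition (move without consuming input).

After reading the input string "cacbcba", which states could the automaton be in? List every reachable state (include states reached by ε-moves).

{s0, s1, s3}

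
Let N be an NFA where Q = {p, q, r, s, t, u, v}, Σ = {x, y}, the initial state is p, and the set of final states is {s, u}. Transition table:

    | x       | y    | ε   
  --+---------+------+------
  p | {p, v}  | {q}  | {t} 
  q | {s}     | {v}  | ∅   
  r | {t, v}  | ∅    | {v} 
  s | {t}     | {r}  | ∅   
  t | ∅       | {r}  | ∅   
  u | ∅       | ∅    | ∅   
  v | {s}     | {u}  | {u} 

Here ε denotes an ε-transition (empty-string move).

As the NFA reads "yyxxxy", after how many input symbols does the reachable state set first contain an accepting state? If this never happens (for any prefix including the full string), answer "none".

Start: ε-closure({p}) = {p, t}.
Read 'y': {p, t} → {q, r, u, v}.
None of the earlier sets intersect F, but {q, r, u, v} does.

1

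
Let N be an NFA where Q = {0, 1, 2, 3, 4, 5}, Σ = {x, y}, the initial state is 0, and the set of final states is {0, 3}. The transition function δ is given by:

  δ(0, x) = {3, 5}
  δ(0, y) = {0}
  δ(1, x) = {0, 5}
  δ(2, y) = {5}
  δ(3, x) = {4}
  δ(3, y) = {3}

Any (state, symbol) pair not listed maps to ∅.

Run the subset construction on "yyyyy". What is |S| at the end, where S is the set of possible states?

Start in {0}.
Read 'y': 0→{0}; now {0}.
Read 'y': 0→{0}; now {0}.
Read 'y': 0→{0}; now {0}.
Read 'y': 0→{0}; now {0}.
Read 'y': 0→{0}; now {0}.
That set has 1 state.

1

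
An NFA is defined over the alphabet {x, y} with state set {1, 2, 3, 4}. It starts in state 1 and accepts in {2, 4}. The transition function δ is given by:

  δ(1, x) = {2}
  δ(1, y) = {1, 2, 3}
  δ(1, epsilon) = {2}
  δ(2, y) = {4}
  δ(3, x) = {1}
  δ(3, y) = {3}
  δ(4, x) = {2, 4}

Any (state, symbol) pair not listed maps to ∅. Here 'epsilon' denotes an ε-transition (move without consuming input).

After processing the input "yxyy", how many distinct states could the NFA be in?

4

Start: ε-closure({1}) = {1, 2}.
Read 'y': 1→{1, 2, 3}, 2→{4}; now {1, 2, 3, 4}.
Read 'x': 1→{2}, 2→∅, 3→{1}, 4→{2, 4}; now {1, 2, 4}.
Read 'y': 1→{1, 2, 3}, 2→{4}, 4→∅; now {1, 2, 3, 4}.
Read 'y': 1→{1, 2, 3}, 2→{4}, 3→{3}, 4→∅; now {1, 2, 3, 4}.
That set has 4 states.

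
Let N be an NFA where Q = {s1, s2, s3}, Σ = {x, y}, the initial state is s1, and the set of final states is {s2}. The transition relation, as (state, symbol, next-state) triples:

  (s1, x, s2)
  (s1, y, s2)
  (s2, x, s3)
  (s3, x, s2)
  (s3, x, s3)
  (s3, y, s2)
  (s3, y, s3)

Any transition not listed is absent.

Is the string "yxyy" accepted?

Start in {s1}.
Read 'y': s1→{s2}; now {s2}.
Read 'x': s2→{s3}; now {s3}.
Read 'y': s3→{s2, s3}; now {s2, s3}.
Read 'y': s2→∅, s3→{s2, s3}; now {s2, s3}.
The final set {s2, s3} contains the accepting state s2.

Yes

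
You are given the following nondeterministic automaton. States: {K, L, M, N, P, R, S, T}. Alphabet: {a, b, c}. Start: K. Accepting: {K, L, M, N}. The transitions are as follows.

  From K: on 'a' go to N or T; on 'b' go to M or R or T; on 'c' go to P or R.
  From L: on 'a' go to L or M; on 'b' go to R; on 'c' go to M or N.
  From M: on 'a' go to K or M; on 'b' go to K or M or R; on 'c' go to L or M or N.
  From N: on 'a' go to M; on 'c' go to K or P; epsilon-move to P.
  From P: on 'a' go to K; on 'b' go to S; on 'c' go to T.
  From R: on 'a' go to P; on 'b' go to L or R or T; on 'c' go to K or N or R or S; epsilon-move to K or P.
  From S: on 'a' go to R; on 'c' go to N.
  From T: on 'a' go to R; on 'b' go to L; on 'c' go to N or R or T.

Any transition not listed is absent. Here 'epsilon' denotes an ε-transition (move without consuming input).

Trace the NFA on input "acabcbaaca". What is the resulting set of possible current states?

Start in {K}.
Read 'a': {K} → {N, P, T}.
Read 'c': {N, P, T} → {K, N, P, R, T}.
Read 'a': {K, N, P, R, T} → {K, M, N, P, R, T}.
Read 'b': {K, M, N, P, R, T} → {K, L, M, P, R, S, T}.
Read 'c': {K, L, M, P, R, S, T} → {K, L, M, N, P, R, S, T}.
Read 'b': {K, L, M, N, P, R, S, T} → {K, L, M, P, R, S, T}.
Read 'a': {K, L, M, P, R, S, T} → {K, L, M, N, P, R, T}.
Read 'a': {K, L, M, N, P, R, T} → {K, L, M, N, P, R, T}.
Read 'c': {K, L, M, N, P, R, T} → {K, L, M, N, P, R, S, T}.
Read 'a': {K, L, M, N, P, R, S, T} → {K, L, M, N, P, R, T}.

{K, L, M, N, P, R, T}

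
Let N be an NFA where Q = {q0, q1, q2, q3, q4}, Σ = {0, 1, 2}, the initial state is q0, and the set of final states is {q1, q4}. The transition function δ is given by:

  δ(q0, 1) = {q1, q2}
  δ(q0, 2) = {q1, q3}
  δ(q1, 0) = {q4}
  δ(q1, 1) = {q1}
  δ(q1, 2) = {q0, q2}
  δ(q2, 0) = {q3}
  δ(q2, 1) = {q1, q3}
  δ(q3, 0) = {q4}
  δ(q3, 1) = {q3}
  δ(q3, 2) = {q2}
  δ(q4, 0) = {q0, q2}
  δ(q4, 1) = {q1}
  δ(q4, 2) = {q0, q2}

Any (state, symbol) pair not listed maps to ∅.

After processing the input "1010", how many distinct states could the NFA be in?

Start in {q0}.
Read '1': q0→{q1, q2}; now {q1, q2}.
Read '0': q1→{q4}, q2→{q3}; now {q3, q4}.
Read '1': q3→{q3}, q4→{q1}; now {q1, q3}.
Read '0': q1→{q4}, q3→{q4}; now {q4}.
That set has 1 state.

1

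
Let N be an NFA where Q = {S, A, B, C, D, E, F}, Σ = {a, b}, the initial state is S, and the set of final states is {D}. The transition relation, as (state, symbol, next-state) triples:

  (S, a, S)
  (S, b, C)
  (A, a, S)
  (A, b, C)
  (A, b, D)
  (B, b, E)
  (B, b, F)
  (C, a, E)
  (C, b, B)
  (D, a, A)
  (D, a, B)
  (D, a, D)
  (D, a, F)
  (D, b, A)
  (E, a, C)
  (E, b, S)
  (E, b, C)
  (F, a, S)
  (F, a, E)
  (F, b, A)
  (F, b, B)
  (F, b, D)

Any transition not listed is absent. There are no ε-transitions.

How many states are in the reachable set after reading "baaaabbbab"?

Start in {S}.
Read 'b': S→{C}; now {C}.
Read 'a': C→{E}; now {E}.
Read 'a': E→{C}; now {C}.
Read 'a': C→{E}; now {E}.
Read 'a': E→{C}; now {C}.
Read 'b': C→{B}; now {B}.
Read 'b': B→{E, F}; now {E, F}.
Read 'b': E→{S, C}, F→{A, B, D}; now {S, A, B, C, D}.
Read 'a': S→{S}, A→{S}, B→∅, C→{E}, D→{A, B, D, F}; now {S, A, B, D, E, F}.
Read 'b': S→{C}, A→{C, D}, B→{E, F}, D→{A}, E→{S, C}, F→{A, B, D}; now {S, A, B, C, D, E, F}.
That set has 7 states.

7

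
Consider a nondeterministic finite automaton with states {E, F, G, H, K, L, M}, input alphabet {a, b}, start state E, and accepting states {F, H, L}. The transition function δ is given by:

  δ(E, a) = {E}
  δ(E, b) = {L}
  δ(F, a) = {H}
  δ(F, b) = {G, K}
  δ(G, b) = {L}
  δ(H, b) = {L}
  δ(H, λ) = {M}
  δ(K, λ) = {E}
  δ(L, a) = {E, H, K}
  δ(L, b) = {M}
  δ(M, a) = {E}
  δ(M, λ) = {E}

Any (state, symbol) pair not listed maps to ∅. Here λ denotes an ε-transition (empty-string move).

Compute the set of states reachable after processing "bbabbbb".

{E, M}

Start in {E}.
Read 'b': {E} → {L}.
Read 'b': {L} → {E, M}.
Read 'a': {E, M} → {E}.
Read 'b': {E} → {L}.
Read 'b': {L} → {E, M}.
Read 'b': {E, M} → {L}.
Read 'b': {L} → {E, M}.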